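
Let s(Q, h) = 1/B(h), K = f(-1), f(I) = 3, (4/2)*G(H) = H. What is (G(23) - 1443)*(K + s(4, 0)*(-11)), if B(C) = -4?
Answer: -65849/8 ≈ -8231.1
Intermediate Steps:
G(H) = H/2
K = 3
s(Q, h) = -¼ (s(Q, h) = 1/(-4) = -¼)
(G(23) - 1443)*(K + s(4, 0)*(-11)) = ((½)*23 - 1443)*(3 - ¼*(-11)) = (23/2 - 1443)*(3 + 11/4) = -2863/2*23/4 = -65849/8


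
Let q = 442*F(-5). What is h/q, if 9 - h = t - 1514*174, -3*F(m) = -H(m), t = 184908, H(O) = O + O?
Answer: -235611/4420 ≈ -53.306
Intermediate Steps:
H(O) = 2*O
F(m) = 2*m/3 (F(m) = -(-1)*2*m/3 = -(-2)*m/3 = 2*m/3)
q = -4420/3 (q = 442*((2/3)*(-5)) = 442*(-10/3) = -4420/3 ≈ -1473.3)
h = 78537 (h = 9 - (184908 - 1514*174) = 9 - (184908 - 263436) = 9 - 1*(-78528) = 9 + 78528 = 78537)
h/q = 78537/(-4420/3) = 78537*(-3/4420) = -235611/4420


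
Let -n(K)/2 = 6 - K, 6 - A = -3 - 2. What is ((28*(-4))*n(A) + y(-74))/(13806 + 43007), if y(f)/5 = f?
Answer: -1490/56813 ≈ -0.026226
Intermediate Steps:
y(f) = 5*f
A = 11 (A = 6 - (-3 - 2) = 6 - 1*(-5) = 6 + 5 = 11)
n(K) = -12 + 2*K (n(K) = -2*(6 - K) = -12 + 2*K)
((28*(-4))*n(A) + y(-74))/(13806 + 43007) = ((28*(-4))*(-12 + 2*11) + 5*(-74))/(13806 + 43007) = (-112*(-12 + 22) - 370)/56813 = (-112*10 - 370)*(1/56813) = (-1120 - 370)*(1/56813) = -1490*1/56813 = -1490/56813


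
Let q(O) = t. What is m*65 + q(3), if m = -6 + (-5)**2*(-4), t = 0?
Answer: -6890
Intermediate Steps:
m = -106 (m = -6 + 25*(-4) = -6 - 100 = -106)
q(O) = 0
m*65 + q(3) = -106*65 + 0 = -6890 + 0 = -6890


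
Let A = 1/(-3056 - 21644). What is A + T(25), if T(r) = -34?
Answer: -839801/24700 ≈ -34.000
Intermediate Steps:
A = -1/24700 (A = 1/(-24700) = -1/24700 ≈ -4.0486e-5)
A + T(25) = -1/24700 - 34 = -839801/24700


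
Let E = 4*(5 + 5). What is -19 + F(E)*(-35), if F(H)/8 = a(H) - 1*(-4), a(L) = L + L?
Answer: -23539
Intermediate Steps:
a(L) = 2*L
E = 40 (E = 4*10 = 40)
F(H) = 32 + 16*H (F(H) = 8*(2*H - 1*(-4)) = 8*(2*H + 4) = 8*(4 + 2*H) = 32 + 16*H)
-19 + F(E)*(-35) = -19 + (32 + 16*40)*(-35) = -19 + (32 + 640)*(-35) = -19 + 672*(-35) = -19 - 23520 = -23539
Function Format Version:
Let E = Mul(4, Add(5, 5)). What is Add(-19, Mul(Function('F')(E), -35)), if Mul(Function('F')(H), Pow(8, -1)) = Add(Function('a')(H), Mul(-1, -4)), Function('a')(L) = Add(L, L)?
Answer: -23539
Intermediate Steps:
Function('a')(L) = Mul(2, L)
E = 40 (E = Mul(4, 10) = 40)
Function('F')(H) = Add(32, Mul(16, H)) (Function('F')(H) = Mul(8, Add(Mul(2, H), Mul(-1, -4))) = Mul(8, Add(Mul(2, H), 4)) = Mul(8, Add(4, Mul(2, H))) = Add(32, Mul(16, H)))
Add(-19, Mul(Function('F')(E), -35)) = Add(-19, Mul(Add(32, Mul(16, 40)), -35)) = Add(-19, Mul(Add(32, 640), -35)) = Add(-19, Mul(672, -35)) = Add(-19, -23520) = -23539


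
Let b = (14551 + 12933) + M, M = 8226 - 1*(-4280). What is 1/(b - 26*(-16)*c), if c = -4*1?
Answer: 1/38326 ≈ 2.6092e-5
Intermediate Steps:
M = 12506 (M = 8226 + 4280 = 12506)
c = -4
b = 39990 (b = (14551 + 12933) + 12506 = 27484 + 12506 = 39990)
1/(b - 26*(-16)*c) = 1/(39990 - 26*(-16)*(-4)) = 1/(39990 - (-416)*(-4)) = 1/(39990 - 1*1664) = 1/(39990 - 1664) = 1/38326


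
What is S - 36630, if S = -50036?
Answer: -86666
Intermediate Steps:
S - 36630 = -50036 - 36630 = -86666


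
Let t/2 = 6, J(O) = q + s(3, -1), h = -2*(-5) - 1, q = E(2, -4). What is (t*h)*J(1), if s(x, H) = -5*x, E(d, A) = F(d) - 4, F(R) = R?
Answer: -1836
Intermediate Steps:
E(d, A) = -4 + d (E(d, A) = d - 4 = -4 + d)
q = -2 (q = -4 + 2 = -2)
h = 9 (h = 10 - 1 = 9)
J(O) = -17 (J(O) = -2 - 5*3 = -2 - 15 = -17)
t = 12 (t = 2*6 = 12)
(t*h)*J(1) = (12*9)*(-17) = 108*(-17) = -1836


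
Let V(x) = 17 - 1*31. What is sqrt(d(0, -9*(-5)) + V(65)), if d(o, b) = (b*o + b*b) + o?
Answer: sqrt(2011) ≈ 44.844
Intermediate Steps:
V(x) = -14 (V(x) = 17 - 31 = -14)
d(o, b) = o + b**2 + b*o (d(o, b) = (b*o + b**2) + o = (b**2 + b*o) + o = o + b**2 + b*o)
sqrt(d(0, -9*(-5)) + V(65)) = sqrt((0 + (-9*(-5))**2 - 9*(-5)*0) - 14) = sqrt((0 + 45**2 + 45*0) - 14) = sqrt((0 + 2025 + 0) - 14) = sqrt(2025 - 14) = sqrt(2011)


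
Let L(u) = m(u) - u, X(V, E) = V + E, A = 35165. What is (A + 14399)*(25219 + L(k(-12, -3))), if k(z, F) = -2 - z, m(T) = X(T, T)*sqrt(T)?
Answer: 1249458876 + 991280*sqrt(10) ≈ 1.2526e+9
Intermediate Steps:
X(V, E) = E + V
m(T) = 2*T**(3/2) (m(T) = (T + T)*sqrt(T) = (2*T)*sqrt(T) = 2*T**(3/2))
L(u) = -u + 2*u**(3/2) (L(u) = 2*u**(3/2) - u = -u + 2*u**(3/2))
(A + 14399)*(25219 + L(k(-12, -3))) = (35165 + 14399)*(25219 + (-(-2 - 1*(-12)) + 2*(-2 - 1*(-12))**(3/2))) = 49564*(25219 + (-(-2 + 12) + 2*(-2 + 12)**(3/2))) = 49564*(25219 + (-1*10 + 2*10**(3/2))) = 49564*(25219 + (-10 + 2*(10*sqrt(10)))) = 49564*(25219 + (-10 + 20*sqrt(10))) = 49564*(25209 + 20*sqrt(10)) = 1249458876 + 991280*sqrt(10)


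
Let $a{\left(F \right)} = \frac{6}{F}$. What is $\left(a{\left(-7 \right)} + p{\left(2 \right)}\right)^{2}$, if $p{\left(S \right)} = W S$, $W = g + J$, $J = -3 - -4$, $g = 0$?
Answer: $\frac{64}{49} \approx 1.3061$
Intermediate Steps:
$J = 1$ ($J = -3 + 4 = 1$)
$W = 1$ ($W = 0 + 1 = 1$)
$p{\left(S \right)} = S$ ($p{\left(S \right)} = 1 S = S$)
$\left(a{\left(-7 \right)} + p{\left(2 \right)}\right)^{2} = \left(\frac{6}{-7} + 2\right)^{2} = \left(6 \left(- \frac{1}{7}\right) + 2\right)^{2} = \left(- \frac{6}{7} + 2\right)^{2} = \left(\frac{8}{7}\right)^{2} = \frac{64}{49}$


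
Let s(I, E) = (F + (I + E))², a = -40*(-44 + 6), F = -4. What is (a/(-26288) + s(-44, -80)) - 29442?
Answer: -21454389/1643 ≈ -13058.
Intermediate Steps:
a = 1520 (a = -40*(-38) = 1520)
s(I, E) = (-4 + E + I)² (s(I, E) = (-4 + (I + E))² = (-4 + (E + I))² = (-4 + E + I)²)
(a/(-26288) + s(-44, -80)) - 29442 = (1520/(-26288) + (-4 - 80 - 44)²) - 29442 = (1520*(-1/26288) + (-128)²) - 29442 = (-95/1643 + 16384) - 29442 = 26918817/1643 - 29442 = -21454389/1643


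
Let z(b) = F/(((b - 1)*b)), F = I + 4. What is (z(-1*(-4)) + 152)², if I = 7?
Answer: 3367225/144 ≈ 23384.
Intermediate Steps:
F = 11 (F = 7 + 4 = 11)
z(b) = 11/(b*(-1 + b)) (z(b) = 11/(((b - 1)*b)) = 11/(((-1 + b)*b)) = 11/((b*(-1 + b))) = 11*(1/(b*(-1 + b))) = 11/(b*(-1 + b)))
(z(-1*(-4)) + 152)² = (11/(((-1*(-4)))*(-1 - 1*(-4))) + 152)² = (11/(4*(-1 + 4)) + 152)² = (11*(¼)/3 + 152)² = (11*(¼)*(⅓) + 152)² = (11/12 + 152)² = (1835/12)² = 3367225/144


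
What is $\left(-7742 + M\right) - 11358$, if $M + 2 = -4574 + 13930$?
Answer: $-9746$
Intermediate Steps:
$M = 9354$ ($M = -2 + \left(-4574 + 13930\right) = -2 + 9356 = 9354$)
$\left(-7742 + M\right) - 11358 = \left(-7742 + 9354\right) - 11358 = 1612 - 11358 = -9746$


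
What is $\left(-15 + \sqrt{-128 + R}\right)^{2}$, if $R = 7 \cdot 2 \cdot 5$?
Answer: $\left(15 - i \sqrt{58}\right)^{2} \approx 167.0 - 228.47 i$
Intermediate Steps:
$R = 70$ ($R = 14 \cdot 5 = 70$)
$\left(-15 + \sqrt{-128 + R}\right)^{2} = \left(-15 + \sqrt{-128 + 70}\right)^{2} = \left(-15 + \sqrt{-58}\right)^{2} = \left(-15 + i \sqrt{58}\right)^{2}$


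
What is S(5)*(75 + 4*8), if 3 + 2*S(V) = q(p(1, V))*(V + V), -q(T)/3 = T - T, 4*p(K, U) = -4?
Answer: -321/2 ≈ -160.50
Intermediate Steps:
p(K, U) = -1 (p(K, U) = (1/4)*(-4) = -1)
q(T) = 0 (q(T) = -3*(T - T) = -3*0 = 0)
S(V) = -3/2 (S(V) = -3/2 + (0*(V + V))/2 = -3/2 + (0*(2*V))/2 = -3/2 + (1/2)*0 = -3/2 + 0 = -3/2)
S(5)*(75 + 4*8) = -3*(75 + 4*8)/2 = -3*(75 + 32)/2 = -3/2*107 = -321/2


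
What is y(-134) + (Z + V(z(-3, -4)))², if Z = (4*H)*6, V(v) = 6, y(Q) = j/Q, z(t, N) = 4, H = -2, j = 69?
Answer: 236307/134 ≈ 1763.5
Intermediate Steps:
y(Q) = 69/Q
Z = -48 (Z = (4*(-2))*6 = -8*6 = -48)
y(-134) + (Z + V(z(-3, -4)))² = 69/(-134) + (-48 + 6)² = 69*(-1/134) + (-42)² = -69/134 + 1764 = 236307/134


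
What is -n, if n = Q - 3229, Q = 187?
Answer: 3042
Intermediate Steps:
n = -3042 (n = 187 - 3229 = -3042)
-n = -1*(-3042) = 3042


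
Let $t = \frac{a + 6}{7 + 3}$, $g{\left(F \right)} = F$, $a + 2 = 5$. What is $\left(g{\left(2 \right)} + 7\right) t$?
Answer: $\frac{81}{10} \approx 8.1$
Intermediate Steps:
$a = 3$ ($a = -2 + 5 = 3$)
$t = \frac{9}{10}$ ($t = \frac{3 + 6}{7 + 3} = \frac{9}{10} \approx 0.9$)
$\left(g{\left(2 \right)} + 7\right) t = \left(2 + 7\right) \frac{9}{10} = 9 \cdot \frac{9}{10} = \frac{81}{10}$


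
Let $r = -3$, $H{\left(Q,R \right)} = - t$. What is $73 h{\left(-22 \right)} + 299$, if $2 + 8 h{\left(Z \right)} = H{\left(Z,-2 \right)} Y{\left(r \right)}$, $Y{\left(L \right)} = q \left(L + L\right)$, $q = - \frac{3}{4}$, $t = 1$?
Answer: $\frac{3835}{16} \approx 239.69$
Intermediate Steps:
$H{\left(Q,R \right)} = -1$ ($H{\left(Q,R \right)} = \left(-1\right) 1 = -1$)
$q = - \frac{3}{4}$ ($q = \left(-3\right) \frac{1}{4} = - \frac{3}{4} \approx -0.75$)
$Y{\left(L \right)} = - \frac{3 L}{2}$ ($Y{\left(L \right)} = - \frac{3 \left(L + L\right)}{4} = - \frac{3 \cdot 2 L}{4} = - \frac{3 L}{2}$)
$h{\left(Z \right)} = - \frac{13}{16}$ ($h{\left(Z \right)} = - \frac{1}{4} + \frac{\left(-1\right) \left(\left(- \frac{3}{2}\right) \left(-3\right)\right)}{8} = - \frac{1}{4} + \frac{\left(-1\right) \frac{9}{2}}{8} = - \frac{1}{4} + \frac{1}{8} \left(- \frac{9}{2}\right) = - \frac{1}{4} - \frac{9}{16} = - \frac{13}{16}$)
$73 h{\left(-22 \right)} + 299 = 73 \left(- \frac{13}{16}\right) + 299 = - \frac{949}{16} + 299 = \frac{3835}{16}$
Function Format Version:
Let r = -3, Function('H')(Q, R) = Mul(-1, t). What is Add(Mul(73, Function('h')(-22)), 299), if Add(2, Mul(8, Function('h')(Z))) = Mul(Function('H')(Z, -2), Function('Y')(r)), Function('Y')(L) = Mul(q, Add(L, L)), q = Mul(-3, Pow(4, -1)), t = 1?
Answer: Rational(3835, 16) ≈ 239.69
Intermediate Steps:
Function('H')(Q, R) = -1 (Function('H')(Q, R) = Mul(-1, 1) = -1)
q = Rational(-3, 4) (q = Mul(-3, Rational(1, 4)) = Rational(-3, 4) ≈ -0.75000)
Function('Y')(L) = Mul(Rational(-3, 2), L) (Function('Y')(L) = Mul(Rational(-3, 4), Add(L, L)) = Mul(Rational(-3, 4), Mul(2, L)) = Mul(Rational(-3, 2), L))
Function('h')(Z) = Rational(-13, 16) (Function('h')(Z) = Add(Rational(-1, 4), Mul(Rational(1, 8), Mul(-1, Mul(Rational(-3, 2), -3)))) = Add(Rational(-1, 4), Mul(Rational(1, 8), Mul(-1, Rational(9, 2)))) = Add(Rational(-1, 4), Mul(Rational(1, 8), Rational(-9, 2))) = Add(Rational(-1, 4), Rational(-9, 16)) = Rational(-13, 16))
Add(Mul(73, Function('h')(-22)), 299) = Add(Mul(73, Rational(-13, 16)), 299) = Add(Rational(-949, 16), 299) = Rational(3835, 16)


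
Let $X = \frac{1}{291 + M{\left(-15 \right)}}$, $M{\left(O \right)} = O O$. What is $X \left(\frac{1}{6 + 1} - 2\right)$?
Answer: $- \frac{13}{3612} \approx -0.0035991$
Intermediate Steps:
$M{\left(O \right)} = O^{2}$
$X = \frac{1}{516}$ ($X = \frac{1}{291 + \left(-15\right)^{2}} = \frac{1}{291 + 225} = \frac{1}{516} \approx 0.001938$)
$X \left(\frac{1}{6 + 1} - 2\right) = \frac{\frac{1}{6 + 1} - 2}{516} = \frac{\frac{1}{7} - 2}{516} = \frac{1}{516} \left(- \frac{13}{7}\right) = - \frac{13}{3612}$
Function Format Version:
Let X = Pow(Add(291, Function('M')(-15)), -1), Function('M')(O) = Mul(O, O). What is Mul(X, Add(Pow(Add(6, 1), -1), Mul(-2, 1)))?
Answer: Rational(-13, 3612) ≈ -0.0035991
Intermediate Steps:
Function('M')(O) = Pow(O, 2)
X = Rational(1, 516) (X = Pow(Add(291, Pow(-15, 2)), -1) = Pow(Add(291, 225), -1) = Pow(516, -1) = Rational(1, 516) ≈ 0.0019380)
Mul(X, Add(Pow(Add(6, 1), -1), Mul(-2, 1))) = Mul(Rational(1, 516), Add(Pow(Add(6, 1), -1), Mul(-2, 1))) = Mul(Rational(1, 516), Add(Pow(7, -1), -2)) = Mul(Rational(1, 516), Add(Rational(1, 7), -2)) = Mul(Rational(1, 516), Rational(-13, 7)) = Rational(-13, 3612)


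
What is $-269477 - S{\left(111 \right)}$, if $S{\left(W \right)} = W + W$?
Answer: $-269699$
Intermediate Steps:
$S{\left(W \right)} = 2 W$
$-269477 - S{\left(111 \right)} = -269477 - 2 \cdot 111 = -269477 - 222 = -269699$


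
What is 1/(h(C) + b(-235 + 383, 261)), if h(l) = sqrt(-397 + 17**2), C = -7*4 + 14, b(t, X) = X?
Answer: 29/7581 - 2*I*sqrt(3)/22743 ≈ 0.0038254 - 0.00015232*I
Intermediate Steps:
C = -14 (C = -28 + 14 = -14)
h(l) = 6*I*sqrt(3) (h(l) = sqrt(-397 + 289) = sqrt(-108) = 6*I*sqrt(3))
1/(h(C) + b(-235 + 383, 261)) = 1/(6*I*sqrt(3) + 261) = 1/(261 + 6*I*sqrt(3))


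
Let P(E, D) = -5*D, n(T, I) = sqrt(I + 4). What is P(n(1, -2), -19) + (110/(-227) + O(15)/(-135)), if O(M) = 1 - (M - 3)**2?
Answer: 2928886/30645 ≈ 95.575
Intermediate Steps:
n(T, I) = sqrt(4 + I)
O(M) = 1 - (-3 + M)**2
P(n(1, -2), -19) + (110/(-227) + O(15)/(-135)) = -5*(-19) + (110/(-227) + (1 - (-3 + 15)**2)/(-135)) = 95 + (110*(-1/227) + (1 - 1*12**2)*(-1/135)) = 95 + (-110/227 + (1 - 1*144)*(-1/135)) = 95 + (-110/227 + (1 - 144)*(-1/135)) = 95 + (-110/227 - 143*(-1/135)) = 95 + (-110/227 + 143/135) = 95 + 17611/30645 = 2928886/30645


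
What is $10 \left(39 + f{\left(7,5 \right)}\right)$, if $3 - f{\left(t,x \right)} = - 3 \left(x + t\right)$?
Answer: $780$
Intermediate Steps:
$f{\left(t,x \right)} = 3 + 3 t + 3 x$ ($f{\left(t,x \right)} = 3 - - 3 \left(x + t\right) = 3 - - 3 \left(t + x\right) = 3 - \left(- 3 t - 3 x\right) = 3 + \left(3 t + 3 x\right) = 3 + 3 t + 3 x$)
$10 \left(39 + f{\left(7,5 \right)}\right) = 10 \left(39 + \left(3 + 3 \cdot 7 + 3 \cdot 5\right)\right) = 10 \left(39 + \left(3 + 21 + 15\right)\right) = 10 \left(39 + 39\right) = 10 \cdot 78 = 780$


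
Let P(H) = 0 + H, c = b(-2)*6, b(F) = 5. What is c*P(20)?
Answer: 600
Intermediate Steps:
c = 30 (c = 5*6 = 30)
P(H) = H
c*P(20) = 30*20 = 600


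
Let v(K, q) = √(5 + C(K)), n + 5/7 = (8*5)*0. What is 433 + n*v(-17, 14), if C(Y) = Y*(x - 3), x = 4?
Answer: 433 - 10*I*√3/7 ≈ 433.0 - 2.4744*I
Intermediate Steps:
C(Y) = Y (C(Y) = Y*(4 - 3) = Y*1 = Y)
n = -5/7 (n = -5/7 + (8*5)*0 = -5/7 + 40*0 = -5/7 + 0 = -5/7 ≈ -0.71429)
v(K, q) = √(5 + K)
433 + n*v(-17, 14) = 433 - 5*√(5 - 17)/7 = 433 - 10*I*√3/7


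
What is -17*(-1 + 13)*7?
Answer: -1428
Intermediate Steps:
-17*(-1 + 13)*7 = -17*12*7 = -204*7 = -1428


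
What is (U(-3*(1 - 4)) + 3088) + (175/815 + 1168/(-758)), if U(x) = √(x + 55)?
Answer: 191179665/61777 ≈ 3094.7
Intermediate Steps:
U(x) = √(55 + x)
(U(-3*(1 - 4)) + 3088) + (175/815 + 1168/(-758)) = (√(55 - 3*(1 - 4)) + 3088) + (175/815 + 1168/(-758)) = (√(55 - 3*(-3)) + 3088) + (175*(1/815) + 1168*(-1/758)) = (√(55 + 9) + 3088) + (35/163 - 584/379) = (√64 + 3088) - 81927/61777 = (8 + 3088) - 81927/61777 = 3096 - 81927/61777 = 191179665/61777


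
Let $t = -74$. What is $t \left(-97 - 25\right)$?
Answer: $9028$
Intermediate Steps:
$t \left(-97 - 25\right) = - 74 \left(-97 - 25\right) = \left(-74\right) \left(-122\right) = 9028$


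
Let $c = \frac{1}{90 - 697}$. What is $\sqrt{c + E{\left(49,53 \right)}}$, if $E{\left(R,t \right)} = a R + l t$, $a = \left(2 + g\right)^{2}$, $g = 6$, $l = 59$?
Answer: $\frac{2 \sqrt{576898870}}{607} \approx 79.139$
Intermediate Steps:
$a = 64$ ($a = \left(2 + 6\right)^{2} = 8^{2} = 64$)
$E{\left(R,t \right)} = 59 t + 64 R$ ($E{\left(R,t \right)} = 64 R + 59 t = 59 t + 64 R$)
$c = - \frac{1}{607}$ ($c = \frac{1}{-607} = - \frac{1}{607} \approx -0.0016474$)
$\sqrt{c + E{\left(49,53 \right)}} = \sqrt{- \frac{1}{607} + \left(59 \cdot 53 + 64 \cdot 49\right)} = \sqrt{- \frac{1}{607} + \left(3127 + 3136\right)} = \sqrt{- \frac{1}{607} + 6263} = \sqrt{\frac{3801640}{607}} = \frac{2 \sqrt{576898870}}{607}$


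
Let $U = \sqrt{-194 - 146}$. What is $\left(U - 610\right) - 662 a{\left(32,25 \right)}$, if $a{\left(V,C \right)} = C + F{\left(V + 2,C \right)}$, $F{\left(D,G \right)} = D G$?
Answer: $-579860 + 2 i \sqrt{85} \approx -5.7986 \cdot 10^{5} + 18.439 i$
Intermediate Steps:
$U = 2 i \sqrt{85}$ ($U = \sqrt{-340} = 2 i \sqrt{85} \approx 18.439 i$)
$a{\left(V,C \right)} = C + C \left(2 + V\right)$ ($a{\left(V,C \right)} = C + \left(V + 2\right) C = C + \left(2 + V\right) C = C + C \left(2 + V\right)$)
$\left(U - 610\right) - 662 a{\left(32,25 \right)} = \left(2 i \sqrt{85} - 610\right) - 662 \cdot 25 \left(3 + 32\right) = \left(-610 + 2 i \sqrt{85}\right) - 662 \cdot 25 \cdot 35 = \left(-610 + 2 i \sqrt{85}\right) - 579250 = -579860 + 2 i \sqrt{85}$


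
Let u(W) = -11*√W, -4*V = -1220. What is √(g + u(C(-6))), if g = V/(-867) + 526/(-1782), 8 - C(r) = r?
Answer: √(-1832512 - 31157379*√14)/1683 ≈ 6.4657*I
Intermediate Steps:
V = 305 (V = -¼*(-1220) = 305)
C(r) = 8 - r
g = -166592/257499 (g = 305/(-867) + 526/(-1782) = 305*(-1/867) + 526*(-1/1782) = -305/867 - 263/891 = -166592/257499 ≈ -0.64696)
√(g + u(C(-6))) = √(-166592/257499 - 11*√(8 - 1*(-6))) = √(-166592/257499 - 11*√(8 + 6)) = √(-166592/257499 - 11*√14)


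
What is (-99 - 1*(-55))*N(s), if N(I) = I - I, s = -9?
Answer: 0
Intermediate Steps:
N(I) = 0
(-99 - 1*(-55))*N(s) = (-99 - 1*(-55))*0 = (-99 + 55)*0 = -44*0 = 0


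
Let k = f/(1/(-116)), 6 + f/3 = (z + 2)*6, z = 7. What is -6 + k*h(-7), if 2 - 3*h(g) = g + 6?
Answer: -16710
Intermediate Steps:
f = 144 (f = -18 + 3*((7 + 2)*6) = -18 + 3*(9*6) = -18 + 3*54 = -18 + 162 = 144)
h(g) = -4/3 - g/3 (h(g) = 2/3 - (g + 6)/3 = 2/3 - (6 + g)/3 = 2/3 + (-2 - g/3) = -4/3 - g/3)
k = -16704 (k = 144/(1/(-116)) = 144/(-1/116) = 144*(-116) = -16704)
-6 + k*h(-7) = -6 - 16704*(-4/3 - 1/3*(-7)) = -6 - 16704*(-4/3 + 7/3) = -6 - 16704*1 = -6 - 16704 = -16710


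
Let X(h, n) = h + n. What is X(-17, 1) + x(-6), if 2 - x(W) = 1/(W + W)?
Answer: -167/12 ≈ -13.917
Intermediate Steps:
x(W) = 2 - 1/(2*W) (x(W) = 2 - 1/(W + W) = 2 - 1/(2*W))
X(-17, 1) + x(-6) = (-17 + 1) + (2 - 1/2/(-6)) = -16 + (2 - 1/2*(-1/6)) = -16 + (2 + 1/12) = -16 + 25/12 = -167/12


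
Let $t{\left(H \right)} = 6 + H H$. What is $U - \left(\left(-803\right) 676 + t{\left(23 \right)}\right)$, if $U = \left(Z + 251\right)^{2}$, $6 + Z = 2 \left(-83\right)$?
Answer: $548534$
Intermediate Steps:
$Z = -172$ ($Z = -6 + 2 \left(-83\right) = -6 - 166 = -172$)
$t{\left(H \right)} = 6 + H^{2}$
$U = 6241$ ($U = \left(-172 + 251\right)^{2} = 79^{2} = 6241$)
$U - \left(\left(-803\right) 676 + t{\left(23 \right)}\right) = 6241 - \left(\left(-803\right) 676 + \left(6 + 23^{2}\right)\right) = 6241 - \left(-542828 + \left(6 + 529\right)\right) = 6241 - \left(-542828 + 535\right) = 6241 - -542293 = 6241 + 542293 = 548534$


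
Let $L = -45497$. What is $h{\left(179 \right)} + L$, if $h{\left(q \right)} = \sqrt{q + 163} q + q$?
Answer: $-45318 + 537 \sqrt{38} \approx -42008.0$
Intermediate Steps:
$h{\left(q \right)} = q + q \sqrt{163 + q}$ ($h{\left(q \right)} = \sqrt{163 + q} q + q = q \sqrt{163 + q} + q = q + q \sqrt{163 + q}$)
$h{\left(179 \right)} + L = 179 \left(1 + \sqrt{163 + 179}\right) - 45497 = 179 \left(1 + \sqrt{342}\right) - 45497 = 179 \left(1 + 3 \sqrt{38}\right) - 45497 = \left(179 + 537 \sqrt{38}\right) - 45497 = -45318 + 537 \sqrt{38}$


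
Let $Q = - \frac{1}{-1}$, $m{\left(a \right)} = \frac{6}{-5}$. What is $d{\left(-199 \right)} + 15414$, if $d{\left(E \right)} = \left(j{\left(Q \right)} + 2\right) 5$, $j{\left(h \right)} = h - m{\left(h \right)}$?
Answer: $15435$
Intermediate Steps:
$m{\left(a \right)} = - \frac{6}{5}$ ($m{\left(a \right)} = 6 \left(- \frac{1}{5}\right) = - \frac{6}{5}$)
$Q = 1$ ($Q = \left(-1\right) \left(-1\right) = 1$)
$j{\left(h \right)} = \frac{6}{5} + h$ ($j{\left(h \right)} = h - - \frac{6}{5} = h + \frac{6}{5} = \frac{6}{5} + h$)
$d{\left(E \right)} = 21$ ($d{\left(E \right)} = \left(\left(\frac{6}{5} + 1\right) + 2\right) 5 = \left(\frac{11}{5} + 2\right) 5 = \frac{21}{5} \cdot 5 = 21$)
$d{\left(-199 \right)} + 15414 = 21 + 15414 = 15435$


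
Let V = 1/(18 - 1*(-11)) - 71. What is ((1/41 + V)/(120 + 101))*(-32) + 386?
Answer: 104128002/262769 ≈ 396.27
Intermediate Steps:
V = -2058/29 (V = 1/(18 + 11) - 71 = 1/29 - 71 = -2058/29 ≈ -70.966)
((1/41 + V)/(120 + 101))*(-32) + 386 = ((1/41 - 2058/29)/(120 + 101))*(-32) + 386 = ((1/41 - 2058/29)/221)*(-32) + 386 = -84349/1189*1/221*(-32) + 386 = -84349/262769*(-32) + 386 = 2699168/262769 + 386 = 104128002/262769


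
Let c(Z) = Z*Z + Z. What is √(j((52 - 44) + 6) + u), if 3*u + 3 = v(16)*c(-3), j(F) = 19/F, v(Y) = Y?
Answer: √6342/14 ≈ 5.6883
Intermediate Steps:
c(Z) = Z + Z² (c(Z) = Z² + Z = Z + Z²)
u = 31 (u = -1 + (16*(-3*(1 - 3)))/3 = -1 + (16*(-3*(-2)))/3 = -1 + (16*6)/3 = -1 + (⅓)*96 = -1 + 32 = 31)
√(j((52 - 44) + 6) + u) = √(19/((52 - 44) + 6) + 31) = √(19/(8 + 6) + 31) = √(19/14 + 31) = √(453/14) = √6342/14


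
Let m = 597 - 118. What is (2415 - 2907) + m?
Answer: -13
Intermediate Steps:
m = 479
(2415 - 2907) + m = (2415 - 2907) + 479 = -492 + 479 = -13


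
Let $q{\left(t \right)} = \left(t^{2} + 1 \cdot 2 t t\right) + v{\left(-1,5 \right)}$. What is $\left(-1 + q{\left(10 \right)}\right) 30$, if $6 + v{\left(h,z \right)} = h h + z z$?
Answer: $9570$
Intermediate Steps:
$v{\left(h,z \right)} = -6 + h^{2} + z^{2}$ ($v{\left(h,z \right)} = -6 + \left(h h + z z\right) = -6 + \left(h^{2} + z^{2}\right) = -6 + h^{2} + z^{2}$)
$q{\left(t \right)} = 20 + 3 t^{2}$ ($q{\left(t \right)} = \left(t^{2} + 1 \cdot 2 t t\right) + \left(-6 + \left(-1\right)^{2} + 5^{2}\right) = \left(t^{2} + 2 t t\right) + \left(-6 + 1 + 25\right) = \left(t^{2} + 2 t^{2}\right) + 20 = 3 t^{2} + 20 = 20 + 3 t^{2}$)
$\left(-1 + q{\left(10 \right)}\right) 30 = \left(-1 + \left(20 + 3 \cdot 10^{2}\right)\right) 30 = \left(-1 + \left(20 + 3 \cdot 100\right)\right) 30 = \left(-1 + \left(20 + 300\right)\right) 30 = \left(-1 + 320\right) 30 = 319 \cdot 30 = 9570$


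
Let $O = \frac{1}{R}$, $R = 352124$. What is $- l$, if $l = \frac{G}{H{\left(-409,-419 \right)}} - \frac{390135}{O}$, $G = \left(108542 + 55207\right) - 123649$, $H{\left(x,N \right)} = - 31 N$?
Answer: $\frac{1784375522715760}{12989} \approx 1.3738 \cdot 10^{11}$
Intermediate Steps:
$G = 40100$ ($G = 163749 - 123649 = 40100$)
$O = \frac{1}{352124} \approx 2.8399 \cdot 10^{-6}$
$l = - \frac{1784375522715760}{12989}$ ($l = \frac{40100}{\left(-31\right) \left(-419\right)} - 390135 \frac{1}{\frac{1}{352124}} = \frac{40100}{12989} - 137375896740 = - \frac{1784375522715760}{12989} \approx -1.3738 \cdot 10^{11}$)
$- l = \left(-1\right) \left(- \frac{1784375522715760}{12989}\right) = \frac{1784375522715760}{12989}$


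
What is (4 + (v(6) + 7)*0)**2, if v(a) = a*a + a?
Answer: 16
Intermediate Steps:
v(a) = a + a**2 (v(a) = a**2 + a = a + a**2)
(4 + (v(6) + 7)*0)**2 = (4 + (6*(1 + 6) + 7)*0)**2 = (4 + (6*7 + 7)*0)**2 = (4 + (42 + 7)*0)**2 = (4 + 49*0)**2 = (4 + 0)**2 = 4**2 = 16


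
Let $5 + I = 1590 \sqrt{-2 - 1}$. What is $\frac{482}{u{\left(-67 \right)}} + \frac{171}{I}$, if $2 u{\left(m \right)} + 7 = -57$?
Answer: $- \frac{19240379}{1277360} - \frac{2862 i \sqrt{3}}{79835} \approx -15.063 - 0.062092 i$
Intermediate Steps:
$u{\left(m \right)} = -32$ ($u{\left(m \right)} = - \frac{7}{2} + \frac{1}{2} \left(-57\right) = - \frac{7}{2} - \frac{57}{2} = -32$)
$I = -5 + 1590 i \sqrt{3}$ ($I = -5 + 1590 \sqrt{-2 - 1} = -5 + 1590 \sqrt{-3} = -5 + 1590 i \sqrt{3} \approx -5.0 + 2754.0 i$)
$\frac{482}{u{\left(-67 \right)}} + \frac{171}{I} = \frac{482}{-32} + \frac{171}{-5 + 1590 i \sqrt{3}} = 482 \left(- \frac{1}{32}\right) + \frac{171}{-5 + 1590 i \sqrt{3}} = - \frac{241}{16} + \frac{171}{-5 + 1590 i \sqrt{3}}$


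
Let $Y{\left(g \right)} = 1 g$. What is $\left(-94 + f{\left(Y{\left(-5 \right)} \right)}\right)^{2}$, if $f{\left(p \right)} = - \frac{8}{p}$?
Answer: $\frac{213444}{25} \approx 8537.8$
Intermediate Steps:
$Y{\left(g \right)} = g$
$\left(-94 + f{\left(Y{\left(-5 \right)} \right)}\right)^{2} = \left(-94 - \frac{8}{-5}\right)^{2} = \left(-94 - - \frac{8}{5}\right)^{2} = \left(-94 + \frac{8}{5}\right)^{2} = \left(- \frac{462}{5}\right)^{2} = \frac{213444}{25}$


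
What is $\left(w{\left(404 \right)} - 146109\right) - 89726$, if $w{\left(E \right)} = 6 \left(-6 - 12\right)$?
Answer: $-235943$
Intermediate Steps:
$w{\left(E \right)} = -108$ ($w{\left(E \right)} = 6 \left(-18\right) = -108$)
$\left(w{\left(404 \right)} - 146109\right) - 89726 = \left(-108 - 146109\right) - 89726 = -146217 - 89726 = -235943$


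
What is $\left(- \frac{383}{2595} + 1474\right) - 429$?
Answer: $\frac{2711392}{2595} \approx 1044.9$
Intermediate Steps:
$\left(- \frac{383}{2595} + 1474\right) - 429 = \frac{3824647}{2595} - 429 = \frac{2711392}{2595}$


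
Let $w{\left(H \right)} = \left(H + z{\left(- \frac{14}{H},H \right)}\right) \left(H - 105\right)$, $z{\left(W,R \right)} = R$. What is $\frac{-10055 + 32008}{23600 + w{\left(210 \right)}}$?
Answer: $\frac{21953}{67700} \approx 0.32427$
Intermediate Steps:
$w{\left(H \right)} = 2 H \left(-105 + H\right)$ ($w{\left(H \right)} = \left(H + H\right) \left(H - 105\right) = 2 H \left(-105 + H\right)$)
$\frac{-10055 + 32008}{23600 + w{\left(210 \right)}} = \frac{-10055 + 32008}{23600 + 2 \cdot 210 \left(-105 + 210\right)} = \frac{21953}{23600 + 2 \cdot 210 \cdot 105} = \frac{21953}{23600 + 44100} = \frac{21953}{67700}$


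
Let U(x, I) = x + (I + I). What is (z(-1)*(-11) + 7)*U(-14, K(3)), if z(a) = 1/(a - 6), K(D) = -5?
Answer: -1440/7 ≈ -205.71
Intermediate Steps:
z(a) = 1/(-6 + a)
U(x, I) = x + 2*I
(z(-1)*(-11) + 7)*U(-14, K(3)) = (-11/(-6 - 1) + 7)*(-14 + 2*(-5)) = (-11/(-7) + 7)*(-14 - 10) = (-⅐*(-11) + 7)*(-24) = (11/7 + 7)*(-24) = (60/7)*(-24) = -1440/7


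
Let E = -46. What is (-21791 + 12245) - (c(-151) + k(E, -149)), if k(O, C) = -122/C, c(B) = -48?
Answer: -1415324/149 ≈ -9498.8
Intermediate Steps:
(-21791 + 12245) - (c(-151) + k(E, -149)) = (-21791 + 12245) - (-48 - 122/(-149)) = -9546 - (-48 - 122*(-1/149)) = -9546 - (-48 + 122/149) = -9546 - 1*(-7030/149) = -9546 + 7030/149 = -1415324/149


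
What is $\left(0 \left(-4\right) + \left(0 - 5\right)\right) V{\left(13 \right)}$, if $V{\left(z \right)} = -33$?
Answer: $165$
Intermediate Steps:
$\left(0 \left(-4\right) + \left(0 - 5\right)\right) V{\left(13 \right)} = \left(0 \left(-4\right) + \left(0 - 5\right)\right) \left(-33\right) = \left(0 - 5\right) \left(-33\right) = \left(-5\right) \left(-33\right) = 165$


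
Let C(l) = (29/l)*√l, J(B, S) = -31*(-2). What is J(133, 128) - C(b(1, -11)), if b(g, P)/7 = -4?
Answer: 62 + 29*I*√7/14 ≈ 62.0 + 5.4805*I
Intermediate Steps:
b(g, P) = -28 (b(g, P) = 7*(-4) = -28)
J(B, S) = 62
C(l) = 29/√l
J(133, 128) - C(b(1, -11)) = 62 - 29/√(-28) = 62 - 29*(-I*√7/14) = 62 - (-29)*I*√7/14 = 62 + 29*I*√7/14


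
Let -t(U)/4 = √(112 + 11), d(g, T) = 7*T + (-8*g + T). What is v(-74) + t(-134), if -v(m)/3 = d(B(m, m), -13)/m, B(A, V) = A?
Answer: 732/37 - 4*√123 ≈ -24.578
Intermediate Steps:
d(g, T) = -8*g + 8*T (d(g, T) = 7*T + (T - 8*g) = -8*g + 8*T)
v(m) = -3*(-104 - 8*m)/m (v(m) = -3*(-8*m + 8*(-13))/m = -3*(-8*m - 104)/m = -3*(-104 - 8*m)/m)
t(U) = -4*√123 (t(U) = -4*√(112 + 11) = -4*√123)
v(-74) + t(-134) = (24 + 312/(-74)) - 4*√123 = (24 + 312*(-1/74)) - 4*√123 = (24 - 156/37) - 4*√123 = 732/37 - 4*√123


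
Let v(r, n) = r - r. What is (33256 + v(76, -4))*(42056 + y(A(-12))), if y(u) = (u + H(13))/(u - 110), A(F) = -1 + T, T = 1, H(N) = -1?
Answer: 76923805108/55 ≈ 1.3986e+9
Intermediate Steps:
v(r, n) = 0
A(F) = 0 (A(F) = -1 + 1 = 0)
y(u) = (-1 + u)/(-110 + u) (y(u) = (u - 1)/(u - 110) = (-1 + u)/(-110 + u))
(33256 + v(76, -4))*(42056 + y(A(-12))) = (33256 + 0)*(42056 + (-1 + 0)/(-110 + 0)) = 33256*(42056 - 1/(-110)) = 33256*(42056 - 1/110*(-1)) = 33256*(42056 + 1/110) = 33256*(4626161/110) = 76923805108/55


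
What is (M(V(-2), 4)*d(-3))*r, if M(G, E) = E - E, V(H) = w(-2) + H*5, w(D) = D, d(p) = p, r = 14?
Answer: 0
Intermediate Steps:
V(H) = -2 + 5*H (V(H) = -2 + H*5 = -2 + 5*H)
M(G, E) = 0
(M(V(-2), 4)*d(-3))*r = (0*(-3))*14 = 0*14 = 0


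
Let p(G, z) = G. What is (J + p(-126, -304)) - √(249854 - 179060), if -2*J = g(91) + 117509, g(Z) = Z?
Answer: -58926 - 9*√874 ≈ -59192.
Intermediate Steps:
J = -58800 (J = -(91 + 117509)/2 = -½*117600 = -58800)
(J + p(-126, -304)) - √(249854 - 179060) = (-58800 - 126) - √(249854 - 179060) = -58926 - √70794 = -58926 - 9*√874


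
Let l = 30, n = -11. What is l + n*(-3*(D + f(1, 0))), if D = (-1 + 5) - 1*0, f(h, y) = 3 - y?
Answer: 261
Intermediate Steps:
D = 4 (D = 4 + 0 = 4)
l + n*(-3*(D + f(1, 0))) = 30 - (-33)*(4 + (3 - 1*0)) = 30 - (-33)*(4 + (3 + 0)) = 30 - (-33)*(4 + 3) = 30 - (-33)*7 = 30 - 11*(-21) = 30 + 231 = 261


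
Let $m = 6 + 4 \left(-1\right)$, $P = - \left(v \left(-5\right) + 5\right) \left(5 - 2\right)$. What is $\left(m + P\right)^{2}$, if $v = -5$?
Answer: $7744$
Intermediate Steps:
$P = -90$ ($P = - \left(\left(-5\right) \left(-5\right) + 5\right) \left(5 - 2\right) = - \left(25 + 5\right) 3 = - 30 \cdot 3 = \left(-1\right) 90 = -90$)
$m = 2$ ($m = 6 - 4 = 2$)
$\left(m + P\right)^{2} = \left(2 - 90\right)^{2} = \left(-88\right)^{2} = 7744$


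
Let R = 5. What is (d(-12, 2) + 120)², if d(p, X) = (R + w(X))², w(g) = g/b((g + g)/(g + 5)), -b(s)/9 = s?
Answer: 2094801361/104976 ≈ 19955.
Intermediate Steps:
b(s) = -9*s
w(g) = -5/18 - g/18 (w(g) = g/((-9*(g + g)/(g + 5))) = g/((-9*2*g/(5 + g))) = g/((-18*g/(5 + g))) = g*(-(5 + g)/(18*g)) = -5/18 - g/18)
d(p, X) = (85/18 - X/18)² (d(p, X) = (5 + (-5/18 - X/18))² = (85/18 - X/18)²)
(d(-12, 2) + 120)² = ((85 - 1*2)²/324 + 120)² = ((85 - 2)²/324 + 120)² = ((1/324)*83² + 120)² = ((1/324)*6889 + 120)² = (6889/324 + 120)² = (45769/324)² = 2094801361/104976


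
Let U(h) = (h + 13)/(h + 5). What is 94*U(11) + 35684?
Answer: 35825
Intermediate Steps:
U(h) = (13 + h)/(5 + h)
94*U(11) + 35684 = 94*((13 + 11)/(5 + 11)) + 35684 = 94*(24/16) + 35684 = 94*((1/16)*24) + 35684 = 94*(3/2) + 35684 = 141 + 35684 = 35825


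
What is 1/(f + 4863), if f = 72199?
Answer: 1/77062 ≈ 1.2977e-5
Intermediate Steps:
1/(f + 4863) = 1/(72199 + 4863) = 1/77062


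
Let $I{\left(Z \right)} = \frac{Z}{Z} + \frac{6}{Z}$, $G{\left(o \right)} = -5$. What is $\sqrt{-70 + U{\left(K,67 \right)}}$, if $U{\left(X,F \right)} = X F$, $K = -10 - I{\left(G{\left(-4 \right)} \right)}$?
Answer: $\frac{i \sqrt{18165}}{5} \approx 26.956 i$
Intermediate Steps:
$I{\left(Z \right)} = 1 + \frac{6}{Z}$
$K = - \frac{49}{5}$ ($K = -10 - \frac{6 - 5}{-5} = -10 - \left(- \frac{1}{5}\right) 1 = -10 - - \frac{1}{5} = -10 + \frac{1}{5} = - \frac{49}{5} \approx -9.8$)
$U{\left(X,F \right)} = F X$
$\sqrt{-70 + U{\left(K,67 \right)}} = \sqrt{-70 + 67 \left(- \frac{49}{5}\right)} = \sqrt{-70 - \frac{3283}{5}} = \sqrt{- \frac{3633}{5}} = \frac{i \sqrt{18165}}{5}$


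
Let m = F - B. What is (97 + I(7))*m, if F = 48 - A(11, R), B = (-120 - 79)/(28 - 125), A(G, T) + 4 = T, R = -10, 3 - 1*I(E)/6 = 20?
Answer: -29075/97 ≈ -299.74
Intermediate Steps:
I(E) = -102 (I(E) = 18 - 6*20 = 18 - 120 = -102)
A(G, T) = -4 + T
B = 199/97 (B = -199/(-97) = -199*(-1/97) = 199/97 ≈ 2.0515)
F = 62 (F = 48 - (-4 - 10) = 48 - 1*(-14) = 48 + 14 = 62)
m = 5815/97 (m = 62 - 1*199/97 = 62 - 199/97 = 5815/97 ≈ 59.948)
(97 + I(7))*m = (97 - 102)*(5815/97) = -5*5815/97 = -29075/97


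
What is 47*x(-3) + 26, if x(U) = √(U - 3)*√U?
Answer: 26 - 141*√2 ≈ -173.40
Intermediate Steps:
x(U) = √U*√(-3 + U) (x(U) = √(-3 + U)*√U = √U*√(-3 + U))
47*x(-3) + 26 = 47*(√(-3)*√(-3 - 3)) + 26 = 47*((I*√3)*√(-6)) + 26 = 47*((I*√3)*(I*√6)) + 26 = 47*(-3*√2) + 26 = -141*√2 + 26 = 26 - 141*√2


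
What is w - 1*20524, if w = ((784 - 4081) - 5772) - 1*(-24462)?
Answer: -5131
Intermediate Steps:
w = 15393 (w = (-3297 - 5772) + 24462 = -9069 + 24462 = 15393)
w - 1*20524 = 15393 - 1*20524 = 15393 - 20524 = -5131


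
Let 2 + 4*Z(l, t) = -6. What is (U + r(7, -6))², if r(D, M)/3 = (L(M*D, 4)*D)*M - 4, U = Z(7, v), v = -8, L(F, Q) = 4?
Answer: 268324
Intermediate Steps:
Z(l, t) = -2 (Z(l, t) = -½ + (¼)*(-6) = -½ - 3/2 = -2)
U = -2
r(D, M) = -12 + 12*D*M (r(D, M) = 3*((4*D)*M - 4) = 3*(4*D*M - 4) = 3*(-4 + 4*D*M) = -12 + 12*D*M)
(U + r(7, -6))² = (-2 + (-12 + 12*7*(-6)))² = (-2 + (-12 - 504))² = (-2 - 516)² = (-518)² = 268324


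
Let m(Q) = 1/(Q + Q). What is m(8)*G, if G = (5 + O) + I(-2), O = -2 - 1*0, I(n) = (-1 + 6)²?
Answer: 7/4 ≈ 1.7500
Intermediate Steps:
m(Q) = 1/(2*Q)
I(n) = 25 (I(n) = 5² = 25)
O = -2 (O = -2 + 0 = -2)
G = 28 (G = (5 - 2) + 25 = 3 + 25 = 28)
m(8)*G = ((½)/8)*28 = ((½)*(⅛))*28 = (1/16)*28 = 7/4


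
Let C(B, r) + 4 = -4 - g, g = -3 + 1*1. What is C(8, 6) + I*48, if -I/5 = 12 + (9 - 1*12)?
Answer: -2166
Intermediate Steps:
g = -2 (g = -3 + 1 = -2)
I = -45 (I = -5*(12 + (9 - 1*12)) = -5*(12 + (9 - 12)) = -5*(12 - 3) = -5*9 = -45)
C(B, r) = -6 (C(B, r) = -4 + (-4 - 1*(-2)) = -4 + (-4 + 2) = -4 - 2 = -6)
C(8, 6) + I*48 = -6 - 45*48 = -6 - 2160 = -2166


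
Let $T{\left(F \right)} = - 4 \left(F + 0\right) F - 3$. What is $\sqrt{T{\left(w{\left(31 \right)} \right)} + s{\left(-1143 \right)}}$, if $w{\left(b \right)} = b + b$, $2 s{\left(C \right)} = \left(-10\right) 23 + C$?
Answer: $\frac{i \sqrt{64262}}{2} \approx 126.75 i$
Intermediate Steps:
$s{\left(C \right)} = -115 + \frac{C}{2}$ ($s{\left(C \right)} = \frac{\left(-10\right) 23 + C}{2} = \frac{-230 + C}{2} = -115 + \frac{C}{2}$)
$w{\left(b \right)} = 2 b$
$T{\left(F \right)} = -3 - 4 F^{2}$ ($T{\left(F \right)} = - 4 F F - 3 = - 4 F^{2} - 3 = -3 - 4 F^{2}$)
$\sqrt{T{\left(w{\left(31 \right)} \right)} + s{\left(-1143 \right)}} = \sqrt{\left(-3 - 4 \left(2 \cdot 31\right)^{2}\right) + \left(-115 + \frac{1}{2} \left(-1143\right)\right)} = \sqrt{\left(-3 - 4 \cdot 62^{2}\right) - \frac{1373}{2}} = \sqrt{\left(-3 - 15376\right) - \frac{1373}{2}} = \sqrt{-15379 - \frac{1373}{2}} = \sqrt{- \frac{32131}{2}} = \frac{i \sqrt{64262}}{2}$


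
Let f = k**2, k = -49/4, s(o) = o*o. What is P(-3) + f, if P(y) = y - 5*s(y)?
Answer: 1633/16 ≈ 102.06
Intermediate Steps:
s(o) = o**2
P(y) = y - 5*y**2
k = -49/4 (k = -49*1/4 = -49/4 ≈ -12.250)
f = 2401/16 (f = (-49/4)**2 = 2401/16 ≈ 150.06)
P(-3) + f = -3*(1 - 5*(-3)) + 2401/16 = -3*(1 + 15) + 2401/16 = -3*16 + 2401/16 = -48 + 2401/16 = 1633/16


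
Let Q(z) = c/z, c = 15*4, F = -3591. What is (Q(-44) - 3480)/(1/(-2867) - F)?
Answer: -109791765/113249356 ≈ -0.96947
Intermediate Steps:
c = 60
Q(z) = 60/z
(Q(-44) - 3480)/(1/(-2867) - F) = (60/(-44) - 3480)/(1/(-2867) - 1*(-3591)) = (60*(-1/44) - 3480)/(-1/2867 + 3591) = (-15/11 - 3480)/(10295396/2867) = -38295/11*2867/10295396 = -109791765/113249356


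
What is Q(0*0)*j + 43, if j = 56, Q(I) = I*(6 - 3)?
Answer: 43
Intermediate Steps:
Q(I) = 3*I (Q(I) = I*3 = 3*I)
Q(0*0)*j + 43 = (3*(0*0))*56 + 43 = (3*0)*56 + 43 = 0*56 + 43 = 0 + 43 = 43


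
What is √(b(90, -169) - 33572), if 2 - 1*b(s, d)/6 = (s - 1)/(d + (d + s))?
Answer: I*√128996363/62 ≈ 183.19*I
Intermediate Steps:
b(s, d) = 12 - 6*(-1 + s)/(s + 2*d) (b(s, d) = 12 - 6*(s - 1)/(d + (d + s)) = 12 - 6*(-1 + s)/(s + 2*d))
√(b(90, -169) - 33572) = √(6*(1 + 90 + 4*(-169))/(90 + 2*(-169)) - 33572) = √(6*(1 + 90 - 676)/(90 - 338) - 33572) = √(6*(-585)/(-248) - 33572) = √(6*(-1/248)*(-585) - 33572) = √(1755/124 - 33572) = √(-4161173/124) = I*√128996363/62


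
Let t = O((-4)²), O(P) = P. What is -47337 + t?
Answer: -47321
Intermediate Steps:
t = 16 (t = (-4)² = 16)
-47337 + t = -47337 + 16 = -47321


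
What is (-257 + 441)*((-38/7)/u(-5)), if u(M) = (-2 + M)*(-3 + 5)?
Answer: 3496/49 ≈ 71.347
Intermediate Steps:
u(M) = -4 + 2*M (u(M) = (-2 + M)*2 = -4 + 2*M)
(-257 + 441)*((-38/7)/u(-5)) = (-257 + 441)*((-38/7)/(-4 + 2*(-5))) = 184*((-38*⅐)/(-4 - 10)) = 184*(-38/7/(-14)) = 184*(-38/7*(-1/14)) = 184*(19/49) = 3496/49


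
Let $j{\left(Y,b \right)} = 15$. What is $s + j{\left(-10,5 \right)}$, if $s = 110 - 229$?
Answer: $-104$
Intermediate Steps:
$s = -119$ ($s = 110 - 229 = -119$)
$s + j{\left(-10,5 \right)} = -119 + 15 = -104$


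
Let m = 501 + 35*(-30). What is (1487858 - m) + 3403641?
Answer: 4892048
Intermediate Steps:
m = -549 (m = 501 - 1050 = -549)
(1487858 - m) + 3403641 = (1487858 - 1*(-549)) + 3403641 = (1487858 + 549) + 3403641 = 1488407 + 3403641 = 4892048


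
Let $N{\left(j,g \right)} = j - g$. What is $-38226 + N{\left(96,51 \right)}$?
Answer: $-38181$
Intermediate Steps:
$-38226 + N{\left(96,51 \right)} = -38226 + \left(96 - 51\right) = -38226 + 45 = -38181$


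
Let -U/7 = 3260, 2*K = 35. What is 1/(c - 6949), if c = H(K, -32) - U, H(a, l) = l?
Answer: 1/15839 ≈ 6.3135e-5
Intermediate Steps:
K = 35/2 (K = (½)*35 = 35/2 ≈ 17.500)
U = -22820 (U = -7*3260 = -22820)
c = 22788 (c = -32 - 1*(-22820) = -32 + 22820 = 22788)
1/(c - 6949) = 1/(22788 - 6949) = 1/15839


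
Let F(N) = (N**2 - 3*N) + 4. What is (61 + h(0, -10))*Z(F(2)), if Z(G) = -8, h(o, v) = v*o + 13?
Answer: -592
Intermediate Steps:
F(N) = 4 + N**2 - 3*N
h(o, v) = 13 + o*v (h(o, v) = o*v + 13 = 13 + o*v)
(61 + h(0, -10))*Z(F(2)) = (61 + (13 + 0*(-10)))*(-8) = (61 + (13 + 0))*(-8) = (61 + 13)*(-8) = 74*(-8) = -592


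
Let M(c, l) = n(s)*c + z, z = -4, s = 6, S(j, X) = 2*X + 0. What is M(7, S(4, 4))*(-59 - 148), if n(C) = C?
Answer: -7866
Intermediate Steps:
S(j, X) = 2*X
M(c, l) = -4 + 6*c (M(c, l) = 6*c - 4 = -4 + 6*c)
M(7, S(4, 4))*(-59 - 148) = (-4 + 6*7)*(-59 - 148) = (-4 + 42)*(-207) = 38*(-207) = -7866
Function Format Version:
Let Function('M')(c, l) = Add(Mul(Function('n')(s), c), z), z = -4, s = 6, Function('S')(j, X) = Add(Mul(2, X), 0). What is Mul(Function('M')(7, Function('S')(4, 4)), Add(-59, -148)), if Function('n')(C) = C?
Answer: -7866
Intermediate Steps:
Function('S')(j, X) = Mul(2, X)
Function('M')(c, l) = Add(-4, Mul(6, c)) (Function('M')(c, l) = Add(Mul(6, c), -4) = Add(-4, Mul(6, c)))
Mul(Function('M')(7, Function('S')(4, 4)), Add(-59, -148)) = Mul(Add(-4, Mul(6, 7)), Add(-59, -148)) = Mul(Add(-4, 42), -207) = Mul(38, -207) = -7866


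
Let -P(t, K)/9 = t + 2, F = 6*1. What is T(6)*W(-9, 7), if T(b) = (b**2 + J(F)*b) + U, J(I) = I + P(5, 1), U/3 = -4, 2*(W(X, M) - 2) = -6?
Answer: 318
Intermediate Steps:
F = 6
W(X, M) = -1 (W(X, M) = 2 + (1/2)*(-6) = 2 - 3 = -1)
U = -12 (U = 3*(-4) = -12)
P(t, K) = -18 - 9*t (P(t, K) = -9*(t + 2) = -9*(2 + t) = -18 - 9*t)
J(I) = -63 + I (J(I) = I + (-18 - 9*5) = I + (-18 - 45) = I - 63 = -63 + I)
T(b) = -12 + b**2 - 57*b (T(b) = (b**2 + (-63 + 6)*b) - 12 = (b**2 - 57*b) - 12 = -12 + b**2 - 57*b)
T(6)*W(-9, 7) = (-12 + 6**2 - 57*6)*(-1) = (-12 + 36 - 342)*(-1) = -318*(-1) = 318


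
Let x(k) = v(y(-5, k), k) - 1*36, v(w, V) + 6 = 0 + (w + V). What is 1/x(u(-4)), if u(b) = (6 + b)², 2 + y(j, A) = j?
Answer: -1/45 ≈ -0.022222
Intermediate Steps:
y(j, A) = -2 + j
v(w, V) = -6 + V + w (v(w, V) = -6 + (0 + (w + V)) = -6 + (0 + (V + w)) = -6 + (V + w) = -6 + V + w)
x(k) = -49 + k (x(k) = (-6 + k + (-2 - 5)) - 1*36 = (-6 + k - 7) - 36 = (-13 + k) - 36 = -49 + k)
1/x(u(-4)) = 1/(-49 + (6 - 4)²) = 1/(-49 + 2²) = 1/(-49 + 4) = 1/(-45) = -1/45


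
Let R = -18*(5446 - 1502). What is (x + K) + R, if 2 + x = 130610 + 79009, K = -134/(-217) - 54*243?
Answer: 27234285/217 ≈ 1.2550e+5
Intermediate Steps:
K = -2847340/217 (K = -134*(-1/217) - 13122 = 134/217 - 13122 = -2847340/217 ≈ -13121.)
x = 209617 (x = -2 + (130610 + 79009) = -2 + 209619 = 209617)
R = -70992 (R = -18*3944 = -70992)
(x + K) + R = (209617 - 2847340/217) - 70992 = 42639549/217 - 70992 = 27234285/217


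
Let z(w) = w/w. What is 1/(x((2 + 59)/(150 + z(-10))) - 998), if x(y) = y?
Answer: -151/150637 ≈ -0.0010024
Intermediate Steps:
z(w) = 1
1/(x((2 + 59)/(150 + z(-10))) - 998) = 1/((2 + 59)/(150 + 1) - 998) = 1/(61/151 - 998) = 1/(-150637/151) = -151/150637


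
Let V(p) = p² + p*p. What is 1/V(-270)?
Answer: 1/145800 ≈ 6.8587e-6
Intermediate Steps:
V(p) = 2*p² (V(p) = p² + p² = 2*p²)
1/V(-270) = 1/(2*(-270)²) = 1/(2*72900) = 1/145800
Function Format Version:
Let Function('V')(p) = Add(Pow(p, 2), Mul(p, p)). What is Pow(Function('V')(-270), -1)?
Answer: Rational(1, 145800) ≈ 6.8587e-6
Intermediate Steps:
Function('V')(p) = Mul(2, Pow(p, 2)) (Function('V')(p) = Add(Pow(p, 2), Pow(p, 2)) = Mul(2, Pow(p, 2)))
Pow(Function('V')(-270), -1) = Pow(Mul(2, Pow(-270, 2)), -1) = Pow(Mul(2, 72900), -1) = Pow(145800, -1) = Rational(1, 145800)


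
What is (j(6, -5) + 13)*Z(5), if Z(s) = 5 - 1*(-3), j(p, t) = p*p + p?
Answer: 440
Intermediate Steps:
j(p, t) = p + p² (j(p, t) = p² + p = p + p²)
Z(s) = 8 (Z(s) = 5 + 3 = 8)
(j(6, -5) + 13)*Z(5) = (6*(1 + 6) + 13)*8 = (6*7 + 13)*8 = (42 + 13)*8 = 55*8 = 440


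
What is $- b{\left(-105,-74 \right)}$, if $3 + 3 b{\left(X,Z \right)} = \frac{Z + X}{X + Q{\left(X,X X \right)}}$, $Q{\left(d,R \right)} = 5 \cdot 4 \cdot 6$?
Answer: $\frac{224}{45} \approx 4.9778$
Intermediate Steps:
$Q{\left(d,R \right)} = 120$ ($Q{\left(d,R \right)} = 20 \cdot 6 = 120$)
$b{\left(X,Z \right)} = -1 + \frac{X + Z}{3 \left(120 + X\right)}$ ($b{\left(X,Z \right)} = -1 + \frac{\left(Z + X\right) \frac{1}{X + 120}}{3} = -1 + \frac{\left(X + Z\right) \frac{1}{120 + X}}{3} = -1 + \frac{\frac{1}{120 + X} \left(X + Z\right)}{3} = -1 + \frac{X + Z}{3 \left(120 + X\right)}$)
$- b{\left(-105,-74 \right)} = - \frac{-360 - 74 - -210}{3 \left(120 - 105\right)} = - \frac{-360 - 74 + 210}{3 \cdot 15} = - \frac{-224}{3 \cdot 15} = \left(-1\right) \left(- \frac{224}{45}\right) = \frac{224}{45}$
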